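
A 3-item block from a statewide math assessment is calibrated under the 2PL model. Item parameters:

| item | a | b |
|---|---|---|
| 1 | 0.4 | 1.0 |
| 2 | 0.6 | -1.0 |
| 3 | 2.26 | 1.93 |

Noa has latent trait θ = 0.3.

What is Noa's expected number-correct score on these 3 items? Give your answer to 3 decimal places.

1.141

P(θ) = 1 / (1 + exp(−a(θ − b)))
P_1 = 1/(1+e^{0.2800}) = 0.4305
P_2 = 1/(1+e^{-0.7800}) = 0.6857
P_3 = 1/(1+e^{3.6838}) = 0.0245
E[score] = 0.4305 + 0.6857 + 0.0245 = 1.1406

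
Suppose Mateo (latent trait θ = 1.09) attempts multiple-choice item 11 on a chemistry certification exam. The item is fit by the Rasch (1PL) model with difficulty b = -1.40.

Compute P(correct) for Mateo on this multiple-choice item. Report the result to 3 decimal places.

P(θ) = 1 / (1 + exp(−(θ − b)))
Exponent: (1.09 − (-1.40)) = 2.4900
1/(1 + e^{-2.4900}) = 0.9234
P = 0.9234

0.923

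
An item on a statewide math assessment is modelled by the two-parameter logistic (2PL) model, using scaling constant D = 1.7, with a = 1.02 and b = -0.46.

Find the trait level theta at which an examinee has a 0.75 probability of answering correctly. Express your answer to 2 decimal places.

0.17

P(theta) = 1 / (1 + exp(−D·a(theta − b)))
logit = ln(0.7500/0.2500) = 1.0986
theta = b + logit/(1.7·a) = -0.46 + 1.0986/1.7340 = 0.1736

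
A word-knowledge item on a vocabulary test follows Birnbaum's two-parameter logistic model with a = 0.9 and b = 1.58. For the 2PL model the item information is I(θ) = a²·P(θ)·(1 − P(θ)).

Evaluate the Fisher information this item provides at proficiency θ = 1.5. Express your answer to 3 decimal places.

P = 1/(1+e^{0.0720}) = 0.4820
P(1−P) = 0.4820 × 0.5180 = 0.2497
I = a² × P(1−P) = 0.9² × 0.2497 = 0.20224

0.202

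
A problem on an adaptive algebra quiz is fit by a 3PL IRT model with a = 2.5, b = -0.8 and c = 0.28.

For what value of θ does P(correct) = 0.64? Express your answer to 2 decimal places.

-0.80

P(θ) = c + (1 − c) · 1 / (1 + exp(−a(θ − b)))
Remove guessing floor: (0.64 − 0.28)/(1 − 0.28) = 0.5000
logit = ln(0.5000/0.5000) = 0.0000
θ = b + logit/(a) = -0.8 + 0.0000/2.5000 = -0.8000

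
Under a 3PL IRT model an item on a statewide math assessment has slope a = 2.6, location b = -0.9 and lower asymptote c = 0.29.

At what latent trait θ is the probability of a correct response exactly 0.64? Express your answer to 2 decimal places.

P(θ) = c + (1 − c) · 1 / (1 + exp(−a(θ − b)))
Remove guessing floor: (0.64 − 0.29)/(1 − 0.29) = 0.4930
logit = ln(0.4930/0.5070) = -0.0282
θ = b + logit/(a) = -0.9 + (-0.0282)/2.6000 = -0.9108

-0.91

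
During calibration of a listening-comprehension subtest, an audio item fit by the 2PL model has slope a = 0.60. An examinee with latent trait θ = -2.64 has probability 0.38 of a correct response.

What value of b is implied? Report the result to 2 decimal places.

P(θ) = 1 / (1 + exp(−a(θ − b)))
logit(0.38) = ln(0.38/0.62) = -0.4895
b = θ − logit/(a) = -2.64 − (-0.4895)/0.6000 = -1.8241

-1.82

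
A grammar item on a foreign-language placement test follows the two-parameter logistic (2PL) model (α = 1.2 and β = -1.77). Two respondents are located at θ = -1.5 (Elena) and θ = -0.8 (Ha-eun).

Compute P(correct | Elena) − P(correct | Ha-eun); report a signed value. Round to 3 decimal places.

-0.182

P(θ) = 1 / (1 + exp(−α(θ − β)))
P(Elena) = 0.5803  [exponent 0.3240]
P(Ha-eun) = 0.7621  [exponent 1.1640]
Difference = 0.5803 − 0.7621 = -0.1818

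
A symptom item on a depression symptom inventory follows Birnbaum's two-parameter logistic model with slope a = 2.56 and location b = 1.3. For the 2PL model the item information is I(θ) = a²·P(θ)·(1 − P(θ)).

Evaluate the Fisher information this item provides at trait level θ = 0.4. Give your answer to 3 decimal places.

0.541

P = 1/(1+e^{2.3040}) = 0.0908
P(1−P) = 0.0908 × 0.9092 = 0.0825
I = a² × P(1−P) = 2.56² × 0.0825 = 0.54099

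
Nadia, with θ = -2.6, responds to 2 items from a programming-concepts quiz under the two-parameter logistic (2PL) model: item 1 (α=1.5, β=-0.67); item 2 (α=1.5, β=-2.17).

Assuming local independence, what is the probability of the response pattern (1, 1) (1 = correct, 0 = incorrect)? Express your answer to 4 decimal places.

0.0180

P(θ) = 1 / (1 + exp(−α(θ − β)))
P_1 = 1/(1+e^{2.8950}) = 0.0524
P_2 = 1/(1+e^{0.6450}) = 0.3441
L = P_1 × P_2 = 0.0524 × 0.3441 = 0.01803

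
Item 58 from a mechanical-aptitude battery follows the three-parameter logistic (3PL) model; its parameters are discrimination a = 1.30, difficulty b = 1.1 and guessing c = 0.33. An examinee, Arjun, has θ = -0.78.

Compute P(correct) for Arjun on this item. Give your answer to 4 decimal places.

0.3835

P(θ) = c + (1 − c) · 1 / (1 + exp(−a(θ − b)))
Exponent: 1.30 × (-0.78 − 1.1) = -2.4440
1/(1 + e^{2.4440}) = 0.0799
P = 0.33 + 0.67 × 0.0799 = 0.3835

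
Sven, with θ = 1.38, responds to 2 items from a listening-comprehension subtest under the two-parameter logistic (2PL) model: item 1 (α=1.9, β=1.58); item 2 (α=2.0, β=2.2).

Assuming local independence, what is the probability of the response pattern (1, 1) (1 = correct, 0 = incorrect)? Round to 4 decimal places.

P(θ) = 1 / (1 + exp(−α(θ − β)))
P_1 = 1/(1+e^{0.3800}) = 0.4061
P_2 = 1/(1+e^{1.6400}) = 0.1625
L = P_1 × P_2 = 0.4061 × 0.1625 = 0.06598

0.0660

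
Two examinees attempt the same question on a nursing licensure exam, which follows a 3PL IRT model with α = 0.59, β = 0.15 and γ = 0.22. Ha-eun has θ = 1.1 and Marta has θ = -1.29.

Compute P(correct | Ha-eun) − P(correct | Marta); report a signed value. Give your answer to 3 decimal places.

P(θ) = γ + (1 − γ) · 1 / (1 + exp(−α(θ − β)))
P(Ha-eun) = 0.7165  [exponent 0.5605]
P(Marta) = 0.4536  [exponent -0.8496]
Difference = 0.7165 − 0.4536 = 0.2629

0.263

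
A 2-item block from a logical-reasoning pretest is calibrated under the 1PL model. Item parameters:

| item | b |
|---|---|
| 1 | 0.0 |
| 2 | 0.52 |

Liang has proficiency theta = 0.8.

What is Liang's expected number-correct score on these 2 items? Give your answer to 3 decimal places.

1.260

P(theta) = 1 / (1 + exp(−(theta − b)))
P_1 = 1/(1+e^{-0.8000}) = 0.6900
P_2 = 1/(1+e^{-0.2800}) = 0.5695
E[score] = 0.6900 + 0.5695 = 1.2595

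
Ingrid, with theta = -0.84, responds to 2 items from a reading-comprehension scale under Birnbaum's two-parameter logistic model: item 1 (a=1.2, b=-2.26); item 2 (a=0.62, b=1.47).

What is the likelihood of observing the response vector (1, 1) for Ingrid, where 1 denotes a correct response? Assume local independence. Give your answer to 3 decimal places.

P(theta) = 1 / (1 + exp(−a(theta − b)))
P_1 = 1/(1+e^{-1.7040}) = 0.8461
P_2 = 1/(1+e^{1.4322}) = 0.1928
L = P_1 × P_2 = 0.8461 × 0.1928 = 0.16308

0.163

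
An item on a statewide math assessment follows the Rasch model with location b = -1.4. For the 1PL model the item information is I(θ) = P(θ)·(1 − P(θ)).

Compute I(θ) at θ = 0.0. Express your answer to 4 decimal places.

0.1587

P = 1/(1+e^{-1.4000}) = 0.8022
P(1−P) = 0.8022 × 0.1978 = 0.1587
I = P(1−P) = 0.15868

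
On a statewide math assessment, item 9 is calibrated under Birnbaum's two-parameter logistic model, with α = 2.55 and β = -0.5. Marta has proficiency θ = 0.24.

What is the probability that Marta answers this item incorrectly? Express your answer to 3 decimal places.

0.132

P(θ) = 1 / (1 + exp(−α(θ − β)))
Exponent: 2.55 × (0.24 − (-0.5)) = 1.8870
1/(1 + e^{-1.8870}) = 0.8684
P(incorrect) = 1 − 0.8684 = 0.1316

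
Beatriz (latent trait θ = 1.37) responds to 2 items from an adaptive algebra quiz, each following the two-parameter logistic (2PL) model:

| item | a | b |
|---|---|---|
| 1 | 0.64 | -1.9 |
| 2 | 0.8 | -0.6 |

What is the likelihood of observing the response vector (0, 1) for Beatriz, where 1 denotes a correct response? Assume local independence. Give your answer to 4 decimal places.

P(θ) = 1 / (1 + exp(−a(θ − b)))
P_1 = 1/(1+e^{-2.0928}) = 0.8902
P_2 = 1/(1+e^{-1.5760}) = 0.8286
L = (1−P_1) × P_2 = 0.1098 × 0.8286 = 0.09098

0.0910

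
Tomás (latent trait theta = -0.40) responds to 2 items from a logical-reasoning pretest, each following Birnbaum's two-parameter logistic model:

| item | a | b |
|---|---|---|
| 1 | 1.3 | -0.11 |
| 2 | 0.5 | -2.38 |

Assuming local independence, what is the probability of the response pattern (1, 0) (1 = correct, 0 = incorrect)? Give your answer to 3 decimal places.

0.110

P(theta) = 1 / (1 + exp(−a(theta − b)))
P_1 = 1/(1+e^{0.3770}) = 0.4069
P_2 = 1/(1+e^{-0.9900}) = 0.7291
L = P_1 × (1−P_2) = 0.4069 × 0.2709 = 0.11022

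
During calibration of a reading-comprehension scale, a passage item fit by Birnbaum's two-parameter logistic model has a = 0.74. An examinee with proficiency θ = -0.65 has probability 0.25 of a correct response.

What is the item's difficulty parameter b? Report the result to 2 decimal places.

P(θ) = 1 / (1 + exp(−a(θ − b)))
logit(0.25) = ln(0.25/0.75) = -1.0986
b = θ − logit/(a) = -0.65 − (-1.0986)/0.7400 = 0.8346

0.83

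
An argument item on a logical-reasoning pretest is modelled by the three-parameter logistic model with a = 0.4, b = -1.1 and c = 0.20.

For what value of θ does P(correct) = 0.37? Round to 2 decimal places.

P(θ) = c + (1 − c) · 1 / (1 + exp(−a(θ − b)))
Remove guessing floor: (0.37 − 0.20)/(1 − 0.20) = 0.2125
logit = ln(0.2125/0.7875) = -1.3099
θ = b + logit/(a) = -1.1 + (-1.3099)/0.4000 = -4.3748

-4.37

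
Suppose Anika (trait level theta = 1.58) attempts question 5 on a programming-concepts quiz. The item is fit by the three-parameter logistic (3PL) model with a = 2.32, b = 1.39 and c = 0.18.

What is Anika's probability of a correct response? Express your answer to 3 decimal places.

P(theta) = c + (1 − c) · 1 / (1 + exp(−a(theta − b)))
Exponent: 2.32 × (1.58 − 1.39) = 0.4408
1/(1 + e^{-0.4408}) = 0.6084
P = 0.18 + 0.82 × 0.6084 = 0.6789

0.679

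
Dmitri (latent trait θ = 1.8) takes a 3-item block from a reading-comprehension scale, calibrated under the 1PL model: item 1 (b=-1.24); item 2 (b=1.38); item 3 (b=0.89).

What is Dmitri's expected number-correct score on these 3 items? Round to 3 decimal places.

2.271

P(θ) = 1 / (1 + exp(−(θ − b)))
P_1 = 1/(1+e^{-3.0400}) = 0.9543
P_2 = 1/(1+e^{-0.4200}) = 0.6035
P_3 = 1/(1+e^{-0.9100}) = 0.7130
E[score] = 0.9543 + 0.6035 + 0.7130 = 2.2708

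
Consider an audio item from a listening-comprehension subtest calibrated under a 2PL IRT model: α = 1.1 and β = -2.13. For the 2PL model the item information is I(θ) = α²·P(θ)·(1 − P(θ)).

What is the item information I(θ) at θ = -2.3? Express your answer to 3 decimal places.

0.300

P = 1/(1+e^{0.1870}) = 0.4534
P(1−P) = 0.4534 × 0.5466 = 0.2478
I = α² × P(1−P) = 1.1² × 0.2478 = 0.29987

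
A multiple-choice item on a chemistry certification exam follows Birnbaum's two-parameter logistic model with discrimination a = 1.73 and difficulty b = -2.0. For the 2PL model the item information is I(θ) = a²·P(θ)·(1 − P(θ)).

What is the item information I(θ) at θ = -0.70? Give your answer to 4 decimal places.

0.2584

P = 1/(1+e^{-2.2490}) = 0.9046
P(1−P) = 0.9046 × 0.0954 = 0.0863
I = a² × P(1−P) = 1.73² × 0.0863 = 0.25837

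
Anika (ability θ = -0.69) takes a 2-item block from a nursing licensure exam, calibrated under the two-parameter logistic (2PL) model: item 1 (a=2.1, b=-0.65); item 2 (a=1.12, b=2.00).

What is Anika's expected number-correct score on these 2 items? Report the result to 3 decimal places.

P(θ) = 1 / (1 + exp(−a(θ − b)))
P_1 = 1/(1+e^{0.0840}) = 0.4790
P_2 = 1/(1+e^{3.0128}) = 0.0469
E[score] = 0.4790 + 0.0469 = 0.5259

0.526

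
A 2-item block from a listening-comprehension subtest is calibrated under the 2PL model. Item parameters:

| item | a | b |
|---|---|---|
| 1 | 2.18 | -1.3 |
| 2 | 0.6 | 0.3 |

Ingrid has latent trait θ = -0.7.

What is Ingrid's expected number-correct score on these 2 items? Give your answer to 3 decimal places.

1.142

P(θ) = 1 / (1 + exp(−a(θ − b)))
P_1 = 1/(1+e^{-1.3080}) = 0.7872
P_2 = 1/(1+e^{0.6000}) = 0.3543
E[score] = 0.7872 + 0.3543 = 1.1415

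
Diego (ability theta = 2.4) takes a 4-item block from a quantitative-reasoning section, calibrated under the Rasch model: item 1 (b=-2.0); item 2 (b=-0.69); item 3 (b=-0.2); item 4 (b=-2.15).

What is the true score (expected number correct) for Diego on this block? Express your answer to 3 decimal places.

P(theta) = 1 / (1 + exp(−(theta − b)))
P_1 = 1/(1+e^{-4.4000}) = 0.9879
P_2 = 1/(1+e^{-3.0900}) = 0.9565
P_3 = 1/(1+e^{-2.6000}) = 0.9309
P_4 = 1/(1+e^{-4.5500}) = 0.9895
E[score] = 0.9879 + 0.9565 + 0.9309 + 0.9895 = 3.8648

3.865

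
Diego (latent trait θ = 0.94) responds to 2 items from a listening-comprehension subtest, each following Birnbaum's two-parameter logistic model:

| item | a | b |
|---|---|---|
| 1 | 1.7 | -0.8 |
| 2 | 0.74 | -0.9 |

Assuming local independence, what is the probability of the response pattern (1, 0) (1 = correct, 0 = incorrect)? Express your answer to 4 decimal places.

0.1939

P(θ) = 1 / (1 + exp(−a(θ − b)))
P_1 = 1/(1+e^{-2.9580}) = 0.9506
P_2 = 1/(1+e^{-1.3616}) = 0.7960
L = P_1 × (1−P_2) = 0.9506 × 0.2040 = 0.19391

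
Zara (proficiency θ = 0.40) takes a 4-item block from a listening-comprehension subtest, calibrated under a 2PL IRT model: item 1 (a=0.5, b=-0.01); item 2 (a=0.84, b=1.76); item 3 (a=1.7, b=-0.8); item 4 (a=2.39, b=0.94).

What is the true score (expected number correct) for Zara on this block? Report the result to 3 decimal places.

P(θ) = 1 / (1 + exp(−a(θ − b)))
P_1 = 1/(1+e^{-0.2050}) = 0.5511
P_2 = 1/(1+e^{1.1424}) = 0.2419
P_3 = 1/(1+e^{-2.0400}) = 0.8849
P_4 = 1/(1+e^{1.2906}) = 0.2158
E[score] = 0.5511 + 0.2419 + 0.8849 + 0.2158 = 1.8936

1.894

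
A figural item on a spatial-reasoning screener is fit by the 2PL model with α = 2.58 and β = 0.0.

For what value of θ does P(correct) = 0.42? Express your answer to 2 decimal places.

P(θ) = 1 / (1 + exp(−α(θ − β)))
logit = ln(0.4200/0.5800) = -0.3228
θ = β + logit/(α) = 0.0 + (-0.3228)/2.5800 = -0.1251

-0.13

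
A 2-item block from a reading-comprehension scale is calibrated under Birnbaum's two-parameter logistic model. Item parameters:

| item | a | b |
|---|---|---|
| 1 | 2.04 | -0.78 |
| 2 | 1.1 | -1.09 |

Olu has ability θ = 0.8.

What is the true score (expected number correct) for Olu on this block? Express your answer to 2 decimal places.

1.85

P(θ) = 1 / (1 + exp(−a(θ − b)))
P_1 = 1/(1+e^{-3.2232}) = 0.9617
P_2 = 1/(1+e^{-2.0790}) = 0.8888
E[score] = 0.9617 + 0.8888 = 1.8505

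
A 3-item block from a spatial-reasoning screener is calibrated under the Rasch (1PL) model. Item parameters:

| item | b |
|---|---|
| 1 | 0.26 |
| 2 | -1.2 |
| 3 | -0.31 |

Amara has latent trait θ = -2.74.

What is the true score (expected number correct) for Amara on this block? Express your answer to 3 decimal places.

0.305

P(θ) = 1 / (1 + exp(−(θ − b)))
P_1 = 1/(1+e^{3.0000}) = 0.0474
P_2 = 1/(1+e^{1.5400}) = 0.1765
P_3 = 1/(1+e^{2.4300}) = 0.0809
E[score] = 0.0474 + 0.1765 + 0.0809 = 0.3049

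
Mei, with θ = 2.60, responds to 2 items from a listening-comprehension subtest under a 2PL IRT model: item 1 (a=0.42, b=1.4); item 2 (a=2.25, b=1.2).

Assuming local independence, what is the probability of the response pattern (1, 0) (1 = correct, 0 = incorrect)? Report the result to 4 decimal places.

P(θ) = 1 / (1 + exp(−a(θ − b)))
P_1 = 1/(1+e^{-0.5040}) = 0.6234
P_2 = 1/(1+e^{-3.1500}) = 0.9589
L = P_1 × (1−P_2) = 0.6234 × 0.0411 = 0.02562

0.0256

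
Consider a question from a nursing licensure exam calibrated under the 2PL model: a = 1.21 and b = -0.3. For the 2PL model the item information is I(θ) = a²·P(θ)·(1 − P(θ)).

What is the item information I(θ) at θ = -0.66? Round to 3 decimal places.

0.349

P = 1/(1+e^{0.4356}) = 0.3928
P(1−P) = 0.3928 × 0.6072 = 0.2385
I = a² × P(1−P) = 1.21² × 0.2385 = 0.34920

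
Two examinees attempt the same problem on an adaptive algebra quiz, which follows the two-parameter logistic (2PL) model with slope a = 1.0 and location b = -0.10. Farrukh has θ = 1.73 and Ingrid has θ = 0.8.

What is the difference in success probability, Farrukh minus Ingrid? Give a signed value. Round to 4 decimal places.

P(θ) = 1 / (1 + exp(−a(θ − b)))
P(Farrukh) = 0.8618  [exponent 1.8300]
P(Ingrid) = 0.7109  [exponent 0.9000]
Difference = 0.8618 − 0.7109 = 0.1508

0.1508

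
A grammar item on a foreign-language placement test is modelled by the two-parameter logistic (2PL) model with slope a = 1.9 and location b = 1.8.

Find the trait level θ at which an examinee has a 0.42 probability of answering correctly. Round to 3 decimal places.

P(θ) = 1 / (1 + exp(−a(θ − b)))
logit = ln(0.4200/0.5800) = -0.3228
θ = b + logit/(a) = 1.8 + (-0.3228)/1.9000 = 1.6301

1.630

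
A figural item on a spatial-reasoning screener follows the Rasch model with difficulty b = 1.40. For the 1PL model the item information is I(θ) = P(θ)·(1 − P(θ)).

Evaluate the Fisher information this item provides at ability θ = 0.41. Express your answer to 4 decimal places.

0.1975

P = 1/(1+e^{0.9900}) = 0.2709
P(1−P) = 0.2709 × 0.7291 = 0.1975
I = P(1−P) = 0.19752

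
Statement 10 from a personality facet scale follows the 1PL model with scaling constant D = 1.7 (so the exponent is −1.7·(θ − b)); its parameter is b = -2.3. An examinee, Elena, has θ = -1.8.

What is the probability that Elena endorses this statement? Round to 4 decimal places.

0.7006

P(θ) = 1 / (1 + exp(−D·(θ − b)))
Exponent: 1.7 × (-1.8 − (-2.3)) = 0.8500
1/(1 + e^{-0.8500}) = 0.7006
P = 0.7006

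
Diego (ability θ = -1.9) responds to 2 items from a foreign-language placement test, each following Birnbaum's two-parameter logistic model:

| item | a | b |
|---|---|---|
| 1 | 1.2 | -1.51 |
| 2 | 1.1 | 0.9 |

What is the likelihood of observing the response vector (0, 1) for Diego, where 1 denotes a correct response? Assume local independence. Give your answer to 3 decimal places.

0.027

P(θ) = 1 / (1 + exp(−a(θ − b)))
P_1 = 1/(1+e^{0.4680}) = 0.3851
P_2 = 1/(1+e^{3.0800}) = 0.0439
L = (1−P_1) × P_2 = 0.6149 × 0.0439 = 0.02702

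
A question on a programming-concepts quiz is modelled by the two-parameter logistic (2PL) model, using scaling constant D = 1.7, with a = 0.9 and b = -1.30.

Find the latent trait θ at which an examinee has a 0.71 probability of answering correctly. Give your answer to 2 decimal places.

-0.71

P(θ) = 1 / (1 + exp(−D·a(θ − b)))
logit = ln(0.7100/0.2900) = 0.8954
θ = b + logit/(1.7·a) = -1.30 + 0.8954/1.5300 = -0.7148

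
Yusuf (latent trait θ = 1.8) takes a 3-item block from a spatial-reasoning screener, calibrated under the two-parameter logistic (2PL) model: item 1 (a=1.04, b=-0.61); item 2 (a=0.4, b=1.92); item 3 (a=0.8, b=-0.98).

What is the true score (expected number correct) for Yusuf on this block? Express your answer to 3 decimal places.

P(θ) = 1 / (1 + exp(−a(θ − b)))
P_1 = 1/(1+e^{-2.5064}) = 0.9246
P_2 = 1/(1+e^{0.0480}) = 0.4880
P_3 = 1/(1+e^{-2.2240}) = 0.9024
E[score] = 0.9246 + 0.4880 + 0.9024 = 2.3150

2.315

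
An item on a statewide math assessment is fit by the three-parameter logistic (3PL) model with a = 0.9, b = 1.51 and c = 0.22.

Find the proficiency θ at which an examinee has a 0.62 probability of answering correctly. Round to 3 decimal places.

1.567

P(θ) = c + (1 − c) · 1 / (1 + exp(−a(θ − b)))
Remove guessing floor: (0.62 − 0.22)/(1 − 0.22) = 0.5128
logit = ln(0.5128/0.4872) = 0.0513
θ = b + logit/(a) = 1.51 + 0.0513/0.9000 = 1.5670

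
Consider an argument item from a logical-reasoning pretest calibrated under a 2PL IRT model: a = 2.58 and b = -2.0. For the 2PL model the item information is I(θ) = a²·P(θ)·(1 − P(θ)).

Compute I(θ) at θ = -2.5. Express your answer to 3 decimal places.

1.127

P = 1/(1+e^{1.2900}) = 0.2159
P(1−P) = 0.2159 × 0.7841 = 0.1693
I = a² × P(1−P) = 2.58² × 0.1693 = 1.12666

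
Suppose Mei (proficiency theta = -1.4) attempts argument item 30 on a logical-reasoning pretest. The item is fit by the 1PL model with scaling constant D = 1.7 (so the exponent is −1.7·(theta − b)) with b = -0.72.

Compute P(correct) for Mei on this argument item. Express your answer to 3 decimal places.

0.239

P(theta) = 1 / (1 + exp(−D·(theta − b)))
Exponent: 1.7 × (-1.4 − (-0.72)) = -1.1560
1/(1 + e^{1.1560}) = 0.2394
P = 0.2394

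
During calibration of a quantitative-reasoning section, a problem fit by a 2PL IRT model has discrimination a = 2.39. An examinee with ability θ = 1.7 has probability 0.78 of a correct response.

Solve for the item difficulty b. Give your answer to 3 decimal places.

P(θ) = 1 / (1 + exp(−a(θ − b)))
logit(0.78) = ln(0.78/0.22) = 1.2657
b = θ − logit/(a) = 1.7 − 1.2657/2.3900 = 1.1704

1.170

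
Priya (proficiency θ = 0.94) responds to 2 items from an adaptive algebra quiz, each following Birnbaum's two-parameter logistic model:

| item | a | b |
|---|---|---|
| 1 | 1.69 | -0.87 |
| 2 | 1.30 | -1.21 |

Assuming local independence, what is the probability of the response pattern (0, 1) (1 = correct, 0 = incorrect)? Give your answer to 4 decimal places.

P(θ) = 1 / (1 + exp(−a(θ − b)))
P_1 = 1/(1+e^{-3.0589}) = 0.9552
P_2 = 1/(1+e^{-2.7950}) = 0.9424
L = (1−P_1) × P_2 = 0.0448 × 0.9424 = 0.04225

0.0423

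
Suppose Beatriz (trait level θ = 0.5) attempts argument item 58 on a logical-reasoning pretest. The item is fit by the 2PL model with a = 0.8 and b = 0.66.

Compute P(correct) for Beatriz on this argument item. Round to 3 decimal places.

0.468

P(θ) = 1 / (1 + exp(−a(θ − b)))
Exponent: 0.8 × (0.5 − 0.66) = -0.1280
1/(1 + e^{0.1280}) = 0.4680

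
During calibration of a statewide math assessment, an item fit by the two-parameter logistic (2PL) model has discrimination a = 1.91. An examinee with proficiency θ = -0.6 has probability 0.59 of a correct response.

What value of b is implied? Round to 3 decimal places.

-0.791

P(θ) = 1 / (1 + exp(−a(θ − b)))
logit(0.59) = ln(0.59/0.41) = 0.3640
b = θ − logit/(a) = -0.6 − 0.3640/1.9100 = -0.7906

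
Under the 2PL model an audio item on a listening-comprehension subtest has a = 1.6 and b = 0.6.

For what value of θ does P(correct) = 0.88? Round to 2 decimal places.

1.85

P(θ) = 1 / (1 + exp(−a(θ − b)))
logit = ln(0.8800/0.1200) = 1.9924
θ = b + logit/(a) = 0.6 + 1.9924/1.6000 = 1.8453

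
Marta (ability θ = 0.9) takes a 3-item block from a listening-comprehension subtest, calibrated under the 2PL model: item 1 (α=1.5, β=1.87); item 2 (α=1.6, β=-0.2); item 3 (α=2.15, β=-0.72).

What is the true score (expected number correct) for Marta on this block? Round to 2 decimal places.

P(θ) = 1 / (1 + exp(−α(θ − β)))
P_1 = 1/(1+e^{1.4550}) = 0.1892
P_2 = 1/(1+e^{-1.7600}) = 0.8532
P_3 = 1/(1+e^{-3.4830}) = 0.9702
E[score] = 0.1892 + 0.8532 + 0.9702 = 2.0126

2.01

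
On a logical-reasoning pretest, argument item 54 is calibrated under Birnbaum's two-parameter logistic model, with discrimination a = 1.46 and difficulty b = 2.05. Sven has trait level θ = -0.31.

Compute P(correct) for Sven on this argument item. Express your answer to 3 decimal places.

0.031

P(θ) = 1 / (1 + exp(−a(θ − b)))
Exponent: 1.46 × (-0.31 − 2.05) = -3.4456
1/(1 + e^{3.4456}) = 0.0309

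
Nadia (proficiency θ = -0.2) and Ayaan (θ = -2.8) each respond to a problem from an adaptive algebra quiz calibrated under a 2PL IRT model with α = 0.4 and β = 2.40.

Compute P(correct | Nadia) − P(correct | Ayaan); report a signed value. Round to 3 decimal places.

0.150

P(θ) = 1 / (1 + exp(−α(θ − β)))
P(Nadia) = 0.2611  [exponent -1.0400]
P(Ayaan) = 0.1111  [exponent -2.0800]
Difference = 0.2611 − 0.1111 = 0.1501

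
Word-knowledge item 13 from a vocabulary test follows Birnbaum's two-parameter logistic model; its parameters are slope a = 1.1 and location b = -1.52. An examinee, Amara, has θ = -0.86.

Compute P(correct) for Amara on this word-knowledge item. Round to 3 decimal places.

0.674

P(θ) = 1 / (1 + exp(−a(θ − b)))
Exponent: 1.1 × (-0.86 − (-1.52)) = 0.7260
1/(1 + e^{-0.7260}) = 0.6739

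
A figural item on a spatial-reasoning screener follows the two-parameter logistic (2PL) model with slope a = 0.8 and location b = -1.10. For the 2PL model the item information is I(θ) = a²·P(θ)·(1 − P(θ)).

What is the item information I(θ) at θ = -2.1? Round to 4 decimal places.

P = 1/(1+e^{0.8000}) = 0.3100
P(1−P) = 0.3100 × 0.6900 = 0.2139
I = a² × P(1−P) = 0.8² × 0.2139 = 0.13690

0.1369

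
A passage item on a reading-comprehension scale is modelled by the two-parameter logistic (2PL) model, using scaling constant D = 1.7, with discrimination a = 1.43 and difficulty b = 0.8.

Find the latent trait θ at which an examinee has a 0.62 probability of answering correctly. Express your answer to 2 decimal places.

P(θ) = 1 / (1 + exp(−D·a(θ − b)))
logit = ln(0.6200/0.3800) = 0.4895
θ = b + logit/(1.7·a) = 0.8 + 0.4895/2.4310 = 1.0014

1.00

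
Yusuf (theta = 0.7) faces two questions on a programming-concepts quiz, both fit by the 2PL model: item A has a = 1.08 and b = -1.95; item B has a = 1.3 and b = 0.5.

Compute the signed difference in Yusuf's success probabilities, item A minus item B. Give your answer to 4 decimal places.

0.3813

P(theta) = 1 / (1 + exp(−a(theta − b)))
P_A = 0.9459
P_B = 0.5646
P_A − P_B = 0.3813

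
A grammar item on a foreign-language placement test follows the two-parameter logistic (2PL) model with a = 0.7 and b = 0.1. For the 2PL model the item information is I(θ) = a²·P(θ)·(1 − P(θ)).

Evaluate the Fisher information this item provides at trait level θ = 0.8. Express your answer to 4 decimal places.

0.1154

P = 1/(1+e^{-0.4900}) = 0.6201
P(1−P) = 0.6201 × 0.3799 = 0.2356
I = a² × P(1−P) = 0.7² × 0.2356 = 0.11543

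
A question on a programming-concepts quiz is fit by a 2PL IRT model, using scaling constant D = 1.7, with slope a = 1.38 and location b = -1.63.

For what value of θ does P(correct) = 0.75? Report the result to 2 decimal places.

P(θ) = 1 / (1 + exp(−D·a(θ − b)))
logit = ln(0.7500/0.2500) = 1.0986
θ = b + logit/(1.7·a) = -1.63 + 1.0986/2.3460 = -1.1617

-1.16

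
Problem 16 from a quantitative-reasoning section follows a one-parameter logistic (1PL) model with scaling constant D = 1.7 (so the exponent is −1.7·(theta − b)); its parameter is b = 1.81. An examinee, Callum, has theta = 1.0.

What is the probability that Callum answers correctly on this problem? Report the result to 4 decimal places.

P(theta) = 1 / (1 + exp(−D·(theta − b)))
Exponent: 1.7 × (1.0 − 1.81) = -1.3770
1/(1 + e^{1.3770}) = 0.2015
P = 0.2015

0.2015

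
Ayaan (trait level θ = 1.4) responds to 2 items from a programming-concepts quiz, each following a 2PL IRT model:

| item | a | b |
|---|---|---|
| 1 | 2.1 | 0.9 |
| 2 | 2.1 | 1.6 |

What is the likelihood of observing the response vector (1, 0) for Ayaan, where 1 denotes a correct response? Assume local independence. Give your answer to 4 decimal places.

P(θ) = 1 / (1 + exp(−a(θ − b)))
P_1 = 1/(1+e^{-1.0500}) = 0.7408
P_2 = 1/(1+e^{0.4200}) = 0.3965
L = P_1 × (1−P_2) = 0.7408 × 0.6035 = 0.44705

0.4470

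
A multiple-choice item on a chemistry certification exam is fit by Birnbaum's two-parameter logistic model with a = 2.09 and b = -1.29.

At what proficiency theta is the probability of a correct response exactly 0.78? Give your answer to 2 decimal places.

P(theta) = 1 / (1 + exp(−a(theta − b)))
logit = ln(0.7800/0.2200) = 1.2657
theta = b + logit/(a) = -1.29 + 1.2657/2.0900 = -0.6844

-0.68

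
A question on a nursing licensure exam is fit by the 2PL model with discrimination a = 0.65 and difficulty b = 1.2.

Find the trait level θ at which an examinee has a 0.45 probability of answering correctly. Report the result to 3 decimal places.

0.891

P(θ) = 1 / (1 + exp(−a(θ − b)))
logit = ln(0.4500/0.5500) = -0.2007
θ = b + logit/(a) = 1.2 + (-0.2007)/0.6500 = 0.8913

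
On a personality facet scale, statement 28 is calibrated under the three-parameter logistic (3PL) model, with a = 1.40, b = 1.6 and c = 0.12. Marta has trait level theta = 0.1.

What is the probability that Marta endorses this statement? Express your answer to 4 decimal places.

0.2160

P(theta) = c + (1 − c) · 1 / (1 + exp(−a(theta − b)))
Exponent: 1.40 × (0.1 − 1.6) = -2.1000
1/(1 + e^{2.1000}) = 0.1091
P = 0.12 + 0.88 × 0.1091 = 0.2160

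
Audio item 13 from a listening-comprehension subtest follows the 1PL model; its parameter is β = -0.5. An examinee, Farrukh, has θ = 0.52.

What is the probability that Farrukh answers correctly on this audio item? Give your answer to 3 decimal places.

0.735

P(θ) = 1 / (1 + exp(−(θ − β)))
Exponent: (0.52 − (-0.5)) = 1.0200
1/(1 + e^{-1.0200}) = 0.7350
P = 0.7350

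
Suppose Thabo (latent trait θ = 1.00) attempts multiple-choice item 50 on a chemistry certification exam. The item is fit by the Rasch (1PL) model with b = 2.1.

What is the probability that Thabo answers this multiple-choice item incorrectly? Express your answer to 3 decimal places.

0.750

P(θ) = 1 / (1 + exp(−(θ − b)))
Exponent: (1.00 − 2.1) = -1.1000
1/(1 + e^{1.1000}) = 0.2497
P = 0.2497
P(incorrect) = 1 − 0.2497 = 0.7503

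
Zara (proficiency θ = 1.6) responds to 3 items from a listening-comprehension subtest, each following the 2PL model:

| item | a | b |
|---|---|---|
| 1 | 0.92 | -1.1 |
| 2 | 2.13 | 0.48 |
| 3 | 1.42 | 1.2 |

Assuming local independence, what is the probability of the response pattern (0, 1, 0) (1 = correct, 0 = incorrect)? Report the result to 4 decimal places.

0.0255

P(θ) = 1 / (1 + exp(−a(θ − b)))
P_1 = 1/(1+e^{-2.4840}) = 0.9230
P_2 = 1/(1+e^{-2.3856}) = 0.9157
P_3 = 1/(1+e^{-0.5680}) = 0.6383
L = (1−P_1) × P_2 × (1−P_3) = 0.0770 × 0.9157 × 0.3617 = 0.02550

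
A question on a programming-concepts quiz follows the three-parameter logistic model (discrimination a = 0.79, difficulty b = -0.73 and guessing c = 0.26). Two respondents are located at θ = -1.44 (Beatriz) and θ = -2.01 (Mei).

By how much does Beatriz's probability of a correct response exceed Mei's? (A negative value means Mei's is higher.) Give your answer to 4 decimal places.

P(θ) = c + (1 − c) · 1 / (1 + exp(−a(θ − b)))
P(Beatriz) = 0.5289  [exponent -0.5609]
P(Mei) = 0.4574  [exponent -1.0112]
Difference = 0.5289 − 0.4574 = 0.0715

0.0715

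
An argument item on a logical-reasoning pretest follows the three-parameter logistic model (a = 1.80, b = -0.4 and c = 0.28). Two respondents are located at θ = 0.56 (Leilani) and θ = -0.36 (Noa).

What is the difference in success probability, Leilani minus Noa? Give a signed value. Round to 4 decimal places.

P(θ) = c + (1 − c) · 1 / (1 + exp(−a(θ − b)))
P(Leilani) = 0.8914  [exponent 1.7280]
P(Noa) = 0.6530  [exponent 0.0720]
Difference = 0.8914 − 0.6530 = 0.2384

0.2384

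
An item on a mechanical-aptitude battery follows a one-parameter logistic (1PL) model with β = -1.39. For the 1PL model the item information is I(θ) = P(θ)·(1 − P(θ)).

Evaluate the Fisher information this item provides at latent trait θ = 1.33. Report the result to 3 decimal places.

P = 1/(1+e^{-2.7200}) = 0.9382
P(1−P) = 0.9382 × 0.0618 = 0.0580
I = P(1−P) = 0.05798

0.058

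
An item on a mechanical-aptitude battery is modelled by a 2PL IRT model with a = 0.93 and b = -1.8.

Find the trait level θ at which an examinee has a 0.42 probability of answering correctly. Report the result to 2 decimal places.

P(θ) = 1 / (1 + exp(−a(θ − b)))
logit = ln(0.4200/0.5800) = -0.3228
θ = b + logit/(a) = -1.8 + (-0.3228)/0.9300 = -2.1471

-2.15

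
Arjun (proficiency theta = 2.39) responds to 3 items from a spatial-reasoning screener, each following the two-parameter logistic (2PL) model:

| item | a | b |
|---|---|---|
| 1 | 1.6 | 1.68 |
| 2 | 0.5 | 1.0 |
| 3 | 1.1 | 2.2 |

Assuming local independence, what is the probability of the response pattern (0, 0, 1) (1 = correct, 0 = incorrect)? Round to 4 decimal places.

0.0447

P(theta) = 1 / (1 + exp(−a(theta − b)))
P_1 = 1/(1+e^{-1.1360}) = 0.7569
P_2 = 1/(1+e^{-0.6950}) = 0.6671
P_3 = 1/(1+e^{-0.2090}) = 0.5521
L = (1−P_1) × (1−P_2) × P_3 = 0.2431 × 0.3329 × 0.5521 = 0.04467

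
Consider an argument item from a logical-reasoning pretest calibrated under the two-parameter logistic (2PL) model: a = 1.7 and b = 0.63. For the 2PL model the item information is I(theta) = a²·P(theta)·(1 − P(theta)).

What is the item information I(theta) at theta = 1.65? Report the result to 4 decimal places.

0.3686

P = 1/(1+e^{-1.7340}) = 0.8499
P(1−P) = 0.8499 × 0.1501 = 0.1276
I = a² × P(1−P) = 1.7² × 0.1276 = 0.36863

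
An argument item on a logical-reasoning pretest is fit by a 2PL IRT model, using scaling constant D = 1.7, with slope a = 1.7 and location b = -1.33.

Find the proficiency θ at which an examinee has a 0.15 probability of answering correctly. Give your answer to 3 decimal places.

P(θ) = 1 / (1 + exp(−D·a(θ − b)))
logit = ln(0.1500/0.8500) = -1.7346
θ = b + logit/(1.7·a) = -1.33 + (-1.7346)/2.8900 = -1.9302

-1.930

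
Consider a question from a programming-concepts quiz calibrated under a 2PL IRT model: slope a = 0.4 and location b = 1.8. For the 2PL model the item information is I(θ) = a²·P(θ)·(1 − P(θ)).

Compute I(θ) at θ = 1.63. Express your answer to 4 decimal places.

P = 1/(1+e^{0.0680}) = 0.4830
P(1−P) = 0.4830 × 0.5170 = 0.2497
I = a² × P(1−P) = 0.4² × 0.2497 = 0.03995

0.0400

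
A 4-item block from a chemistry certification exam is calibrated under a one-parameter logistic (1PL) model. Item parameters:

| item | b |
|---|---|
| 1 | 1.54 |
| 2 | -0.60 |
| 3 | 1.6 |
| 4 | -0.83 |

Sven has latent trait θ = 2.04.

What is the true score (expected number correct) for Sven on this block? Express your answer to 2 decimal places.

3.11

P(θ) = 1 / (1 + exp(−(θ − b)))
P_1 = 1/(1+e^{-0.5000}) = 0.6225
P_2 = 1/(1+e^{-2.6400}) = 0.9334
P_3 = 1/(1+e^{-0.4400}) = 0.6083
P_4 = 1/(1+e^{-2.8700}) = 0.9463
E[score] = 0.6225 + 0.9334 + 0.6083 + 0.9463 = 3.1105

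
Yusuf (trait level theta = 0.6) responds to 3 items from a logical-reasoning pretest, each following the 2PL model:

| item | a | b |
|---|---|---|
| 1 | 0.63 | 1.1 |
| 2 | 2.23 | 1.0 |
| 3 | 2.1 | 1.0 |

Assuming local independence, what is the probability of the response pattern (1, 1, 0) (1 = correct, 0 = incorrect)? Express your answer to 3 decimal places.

0.086

P(theta) = 1 / (1 + exp(−a(theta − b)))
P_1 = 1/(1+e^{0.3150}) = 0.4219
P_2 = 1/(1+e^{0.8920}) = 0.2907
P_3 = 1/(1+e^{0.8400}) = 0.3015
L = P_1 × P_2 × (1−P_3) = 0.4219 × 0.2907 × 0.6985 = 0.08566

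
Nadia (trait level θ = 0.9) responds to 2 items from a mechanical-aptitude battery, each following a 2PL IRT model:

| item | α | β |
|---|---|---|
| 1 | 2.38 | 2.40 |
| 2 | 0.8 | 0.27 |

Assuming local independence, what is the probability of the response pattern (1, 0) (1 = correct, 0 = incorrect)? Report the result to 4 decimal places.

P(θ) = 1 / (1 + exp(−α(θ − β)))
P_1 = 1/(1+e^{3.5700}) = 0.0274
P_2 = 1/(1+e^{-0.5040}) = 0.6234
L = P_1 × (1−P_2) = 0.0274 × 0.3766 = 0.01031

0.0103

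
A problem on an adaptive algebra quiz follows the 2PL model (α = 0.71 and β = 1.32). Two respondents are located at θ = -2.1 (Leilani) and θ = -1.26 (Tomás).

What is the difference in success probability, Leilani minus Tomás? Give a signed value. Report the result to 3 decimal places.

-0.057

P(θ) = 1 / (1 + exp(−α(θ − β)))
P(Leilani) = 0.0810  [exponent -2.4282]
P(Tomás) = 0.1380  [exponent -1.8318]
Difference = 0.0810 − 0.1380 = -0.0570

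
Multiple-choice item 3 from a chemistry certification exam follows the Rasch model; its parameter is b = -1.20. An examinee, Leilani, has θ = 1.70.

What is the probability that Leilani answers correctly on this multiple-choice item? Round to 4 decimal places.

0.9478

P(θ) = 1 / (1 + exp(−(θ − b)))
Exponent: (1.70 − (-1.20)) = 2.9000
1/(1 + e^{-2.9000}) = 0.9478
P = 0.9478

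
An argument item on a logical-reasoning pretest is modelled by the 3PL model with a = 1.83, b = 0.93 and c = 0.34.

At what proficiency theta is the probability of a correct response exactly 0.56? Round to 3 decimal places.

P(theta) = c + (1 − c) · 1 / (1 + exp(−a(theta − b)))
Remove guessing floor: (0.56 − 0.34)/(1 − 0.34) = 0.3333
logit = ln(0.3333/0.6667) = -0.6931
theta = b + logit/(a) = 0.93 + (-0.6931)/1.8300 = 0.5512

0.551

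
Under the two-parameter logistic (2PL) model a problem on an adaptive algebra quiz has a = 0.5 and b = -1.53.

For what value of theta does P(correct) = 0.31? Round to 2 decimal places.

-3.13

P(theta) = 1 / (1 + exp(−a(theta − b)))
logit = ln(0.3100/0.6900) = -0.8001
theta = b + logit/(a) = -1.53 + (-0.8001)/0.5000 = -3.1302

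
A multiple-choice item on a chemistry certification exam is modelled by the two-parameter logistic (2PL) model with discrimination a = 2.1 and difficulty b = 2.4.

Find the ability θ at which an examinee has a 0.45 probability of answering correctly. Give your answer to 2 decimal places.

P(θ) = 1 / (1 + exp(−a(θ − b)))
logit = ln(0.4500/0.5500) = -0.2007
θ = b + logit/(a) = 2.4 + (-0.2007)/2.1000 = 2.3044

2.30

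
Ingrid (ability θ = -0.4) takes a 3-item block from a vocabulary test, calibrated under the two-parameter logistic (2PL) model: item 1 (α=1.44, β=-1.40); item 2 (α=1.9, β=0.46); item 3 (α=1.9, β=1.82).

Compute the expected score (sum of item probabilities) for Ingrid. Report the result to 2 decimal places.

P(θ) = 1 / (1 + exp(−α(θ − β)))
P_1 = 1/(1+e^{-1.4400}) = 0.8085
P_2 = 1/(1+e^{1.6340}) = 0.1633
P_3 = 1/(1+e^{4.2180}) = 0.0145
E[score] = 0.8085 + 0.1633 + 0.0145 = 0.9863

0.99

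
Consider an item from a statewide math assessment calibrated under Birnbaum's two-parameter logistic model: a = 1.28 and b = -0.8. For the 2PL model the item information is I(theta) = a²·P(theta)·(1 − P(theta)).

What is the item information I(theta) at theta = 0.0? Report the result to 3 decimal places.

P = 1/(1+e^{-1.0240}) = 0.7358
P(1−P) = 0.7358 × 0.2642 = 0.1944
I = a² × P(1−P) = 1.28² × 0.1944 = 0.31854

0.319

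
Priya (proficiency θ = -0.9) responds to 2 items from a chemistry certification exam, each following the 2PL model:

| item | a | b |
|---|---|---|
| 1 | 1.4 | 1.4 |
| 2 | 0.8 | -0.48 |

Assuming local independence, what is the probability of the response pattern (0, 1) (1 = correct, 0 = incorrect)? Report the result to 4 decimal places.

P(θ) = 1 / (1 + exp(−a(θ − b)))
P_1 = 1/(1+e^{3.2200}) = 0.0384
P_2 = 1/(1+e^{0.3360}) = 0.4168
L = (1−P_1) × P_2 = 0.9616 × 0.4168 = 0.40077

0.4008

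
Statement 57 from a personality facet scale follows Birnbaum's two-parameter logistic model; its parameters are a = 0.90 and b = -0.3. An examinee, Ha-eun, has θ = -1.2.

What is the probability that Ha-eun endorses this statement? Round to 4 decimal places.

0.3079

P(θ) = 1 / (1 + exp(−a(θ − b)))
Exponent: 0.90 × (-1.2 − (-0.3)) = -0.8100
1/(1 + e^{0.8100}) = 0.3079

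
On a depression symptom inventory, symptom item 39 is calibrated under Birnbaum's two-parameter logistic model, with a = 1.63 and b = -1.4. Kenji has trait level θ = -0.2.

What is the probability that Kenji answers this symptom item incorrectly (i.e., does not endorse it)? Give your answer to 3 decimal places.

0.124

P(θ) = 1 / (1 + exp(−a(θ − b)))
Exponent: 1.63 × (-0.2 − (-1.4)) = 1.9560
1/(1 + e^{-1.9560}) = 0.8761
P(incorrect) = 1 − 0.8761 = 0.1239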